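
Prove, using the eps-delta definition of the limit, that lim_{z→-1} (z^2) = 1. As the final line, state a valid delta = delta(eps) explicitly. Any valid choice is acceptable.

delta = min(1, eps/3)

Let eps > 0 be given. We seek delta > 0 with 0 < |z + 1| < delta ⇒ |z^2 − 1| < eps.
Factor: z^2 − 1 = (z + 1)(z - 1), so |z^2 − 1| = |z + 1|·|z - 1|.
Impose delta ≤ 1 so that |z| < 2; then |z - 1| ≤ 3.
Hence |z^2 − 1| ≤ 3|z + 1|, which is < eps once |z + 1| < eps/3.
Take delta = min(1, eps/3). If 0 < |z + 1| < delta then both bounds hold and |z^2 − 1| ≤ 3|z + 1| < 3·(eps/3) = eps.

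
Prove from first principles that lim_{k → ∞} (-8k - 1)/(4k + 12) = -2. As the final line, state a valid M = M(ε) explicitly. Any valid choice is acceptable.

M = (23/4)/ε

Suppose ε > 0. For k ≥ 1, |(-8k - 1)/(4k + 12) + 2| = |92|/(4(4k + 12)) = 92/(4(4k + 12)).
Since 4k + 12 ≥ 4k for k ≥ 1, this is ≤ 92/(4·4k) = (23/4)/k.
So |(-8k - 1)/(4k + 12) + 2| < ε whenever k > (23/4)/ε.
Take M = (23/4)/ε. If k > M then |(-8k - 1)/(4k + 12) + 2| ≤ (23/4)/k < ε.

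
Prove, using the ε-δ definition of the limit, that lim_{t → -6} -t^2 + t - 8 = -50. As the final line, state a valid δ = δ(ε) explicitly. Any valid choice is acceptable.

Suppose ε > 0. We want δ > 0 such that 0 < |t + 6| < δ implies |(-t^2 + t - 8) + 50| < ε.
(-t^2 + t - 8) + 50 = -t^2 + t + 42 = (t + 6)(-t + 7).
So |(-t^2 + t - 8) + 50| = |t + 6|·|-t + 7|.
Require δ ≤ 1. Then |t + 6| < 1 gives |t| < 7, and by the triangle inequality |-t + 7| ≤ 7 + 7 = 14.
Hence |(-t^2 + t - 8) + 50| ≤ 14|t + 6| < ε provided |t + 6| < ε/14.
Take δ = min(1, ε/14). Then 0 < |t + 6| < δ gives both |t + 6| < 1 and |t + 6| < ε/14, so |(-t^2 + t - 8) + 50| < ε.

δ = min(1, ε/14)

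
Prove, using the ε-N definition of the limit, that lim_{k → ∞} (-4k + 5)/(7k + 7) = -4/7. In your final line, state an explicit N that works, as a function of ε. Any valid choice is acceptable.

N = (9/7)/ε

Fix ε > 0. For k ≥ 1, |(-4k + 5)/(7k + 7) + 4/7| = |63|/(7(7k + 7)) = 63/(7(7k + 7)).
Since 7k + 7 ≥ 7k for k ≥ 1, this is ≤ 63/(7·7k) = (9/7)/k.
So |(-4k + 5)/(7k + 7) + 4/7| < ε whenever k > (9/7)/ε.
Take N = (9/7)/ε. If k > N then |(-4k + 5)/(7k + 7) + 4/7| ≤ (9/7)/k < ε.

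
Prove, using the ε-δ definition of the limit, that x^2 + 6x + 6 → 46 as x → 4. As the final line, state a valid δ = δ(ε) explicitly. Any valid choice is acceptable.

Let ε > 0 be given. We want δ > 0 such that 0 < |x − 4| < δ implies |(x^2 + 6x + 6) − 46| < ε.
(x^2 + 6x + 6) − 46 = x^2 + 6x - 40 = (x − 4)(x + 10).
So |(x^2 + 6x + 6) − 46| = |x − 4|·|x + 10|.
Assume first that |x − 4| < 2, so |x| < 6. Then |x + 10| ≤ 6 + 10 = 16.
Hence |(x^2 + 6x + 6) − 46| ≤ 16|x − 4| < ε provided |x − 4| < ε/16.
Take δ = min(2, ε/16). Then 0 < |x − 4| < δ gives both |x − 4| < 2 and |x − 4| < ε/16, so |(x^2 + 6x + 6) − 46| < ε.

δ = min(2, ε/16)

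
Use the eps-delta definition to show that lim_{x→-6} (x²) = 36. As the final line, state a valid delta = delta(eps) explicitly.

delta = min(1, eps/13)

Suppose eps > 0. We seek delta > 0 with 0 < |x + 6| < delta ⇒ |x² − 36| < eps.
Factor: x² − 36 = (x + 6)(x - 6), so |x² − 36| = |x + 6|·|x - 6|.
Restrict delta ≤ 1. Then |x + 6| < 1 gives |x| < 7, so by the triangle inequality |x - 6| ≤ 7 + 6 = 13.
Hence |x² − 36| ≤ 13|x + 6|, which is < eps once |x + 6| < eps/13.
Take delta = min(1, eps/13). If 0 < |x + 6| < delta then both bounds hold and |x² − 36| ≤ 13|x + 6| < 13·(eps/13) = eps.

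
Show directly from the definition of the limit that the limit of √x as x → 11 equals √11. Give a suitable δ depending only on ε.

Fix ε > 0. We want δ > 0 such that 0 < |x − 11| < δ implies |√x − √11| < ε.
Multiplying by the conjugate, |√x − √11| = |x − 11|/(√x + √11).
Restrict δ ≤ 11 so that |x − 11| < 11 forces x > 0, and then √x + √11 > √11.
Hence |√x − √11| < |x − 11|/√11, which is < ε once |x − 11| < √11·ε.
Take δ = min(11, √11·ε). If 0 < |x − 11| < δ then x > 0 and |√x − √11| < |x − 11|/√11 < ε.

δ = min(11, √11·ε)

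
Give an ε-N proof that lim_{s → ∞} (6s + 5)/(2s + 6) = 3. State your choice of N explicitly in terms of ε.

N = (13/2)/ε

Fix ε > 0. We seek N > 0 such that s > N implies |(6s + 5)/(2s + 6) − 3| < ε.
(6s + 5)/(2s + 6) − 3 = (2(6s + 5) − 6(2s + 6)) / (2(2s + 6)) = -26/(2(2s + 6)).
For s > 0 we have 2s + 6 > 2s, so |(6s + 5)/(2s + 6) − 3| = 26/(2(2s + 6)) < 26/(2·2s) = (13/2)/s.
Thus |(6s + 5)/(2s + 6) − 3| < ε whenever s > (13/2)/ε.
Take N = (13/2)/ε. If s > N then |(6s + 5)/(2s + 6) − 3| < (13/2)/s < ε.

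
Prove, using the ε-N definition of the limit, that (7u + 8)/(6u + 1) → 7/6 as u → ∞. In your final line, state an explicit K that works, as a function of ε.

K = (41/36)/ε

Fix ε > 0. We seek K > 0 such that u > K implies |(7u + 8)/(6u + 1) − (7/6)| < ε.
(7u + 8)/(6u + 1) − (7/6) = (6(7u + 8) − 7(6u + 1)) / (6(6u + 1)) = 41/(6(6u + 1)).
For u > 0 we have 6u + 1 > 6u, so |(7u + 8)/(6u + 1) − (7/6)| = 41/(6(6u + 1)) < 41/(6·6u) = (41/36)/u.
Thus |(7u + 8)/(6u + 1) − (7/6)| < ε whenever u > (41/36)/ε.
Take K = (41/36)/ε. If u > K then |(7u + 8)/(6u + 1) − (7/6)| < (41/36)/u < ε.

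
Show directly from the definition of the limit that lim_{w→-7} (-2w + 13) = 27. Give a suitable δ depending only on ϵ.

δ = ϵ/2

Let ϵ > 0. We need δ > 0 so that 0 < |w + 7| < δ implies |(-2w + 13) − 27| < ϵ.
Since (-2w + 13) − 27 = -2(w + 7), we have |(-2w + 13) − 27| = 2|w + 7|.
Thus it suffices that |w + 7| < ϵ/2.
Choosing δ = ϵ/2 gives |(-2w + 13) − 27| = 2|w + 7| < ϵ whenever |w + 7| < δ.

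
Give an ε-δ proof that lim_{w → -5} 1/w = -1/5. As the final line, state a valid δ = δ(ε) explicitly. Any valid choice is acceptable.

δ = min(5/2, (25/2)ε)

Fix ε > 0. We seek δ > 0 such that 0 < |w + 5| < δ implies |1/w + 1/5| < ε.
|1/w + 1/5| = |-5 − w|/(5·|w|) = |w + 5|/(5|w|).
Require δ ≤ 5/2 so that |w| > 5 − 5/2 = 5/2, hence 5|w| > 25/2.
Then |1/w + 1/5| < |w + 5|/(25/2), which is < ε when |w + 5| < (25/2)ε.
Take δ = min(5/2, (25/2)ε). Then 0 < |w + 5| < δ gives both |w + 5| < 5/2 and |w + 5| < (25/2)ε, so |1/w + 1/5| < ε.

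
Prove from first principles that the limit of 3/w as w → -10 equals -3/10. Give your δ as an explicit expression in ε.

δ = min(5, (50/3)ε)

Fix ε > 0. We seek δ > 0 such that 0 < |w + 10| < δ implies |3/w + 3/10| < ε.
|3/w + 3/10| = 3·|-10 − w|/(10·|w|) = 3|w + 10|/(10|w|).
Require δ ≤ 5 so that |w| > 10 − 5 = 5, hence 10|w| > 50.
Then |3/w + 3/10| < 3|w + 10|/50, which is < ε when |w + 10| < (50/3)ε.
Take δ = min(5, (50/3)ε). Then 0 < |w + 10| < δ gives both |w + 10| < 5 and |w + 10| < (50/3)ε, so |3/w + 3/10| < ε.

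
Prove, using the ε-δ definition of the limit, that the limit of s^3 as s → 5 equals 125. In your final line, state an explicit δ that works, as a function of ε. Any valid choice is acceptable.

Let ε > 0 be given. We seek δ > 0 with 0 < |s − 5| < δ ⇒ |s^3 − 125| < ε.
Factor: s^3 − 125 = (s − 5)(s^2 + 5s + 25), so |s^3 − 125| = |s − 5|·|s^2 + 5s + 25|.
Impose δ ≤ 1 so that |s| < 6; then |s^2 + 5s + 25| ≤ 91.
Hence |s^3 − 125| ≤ 91|s − 5|, which is < ε once |s − 5| < ε/91.
Take δ = min(1, ε/91). If 0 < |s − 5| < δ then both bounds hold and |s^3 − 125| ≤ 91|s − 5| < 91·(ε/91) = ε.

δ = min(1, ε/91)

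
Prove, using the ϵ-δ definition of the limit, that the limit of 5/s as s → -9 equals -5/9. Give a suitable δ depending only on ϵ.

Fix ϵ > 0. We seek δ > 0 such that 0 < |s + 9| < δ implies |5/s + 5/9| < ϵ.
|5/s + 5/9| = 5·|-9 − s|/(9·|s|) = 5|s + 9|/(9|s|).
Restrict δ ≤ 9/2. Then |s + 9| < 9/2 gives |s| > 9/2, so 9|s| > 81/2.
Then |5/s + 5/9| < 5|s + 9|/(81/2), which is < ϵ when |s + 9| < (81/10)ϵ.
Take δ = min(9/2, (81/10)ϵ). Then 0 < |s + 9| < δ gives both |s + 9| < 9/2 and |s + 9| < (81/10)ϵ, so |5/s + 5/9| < ϵ.

δ = min(9/2, (81/10)ϵ)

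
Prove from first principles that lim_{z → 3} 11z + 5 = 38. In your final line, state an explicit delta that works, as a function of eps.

delta = eps/11

Fix eps > 0. We need delta > 0 so that 0 < |z − 3| < delta implies |(11z + 5) − 38| < eps.
|(11z + 5) − 38| = |11z - 33| = 11|z − 3|.
So 11|z − 3| < eps exactly when |z − 3| < eps/11.
Choosing delta = eps/11 gives |(11z + 5) − 38| = 11|z − 3| < eps whenever |z − 3| < delta.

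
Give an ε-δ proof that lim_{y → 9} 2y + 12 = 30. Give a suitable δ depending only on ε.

δ = ε/2

Suppose ε > 0. We need δ > 0 so that 0 < |y − 9| < δ implies |(2y + 12) − 30| < ε.
Since (2y + 12) − 30 = 2(y − 9), we have |(2y + 12) − 30| = 2|y − 9|.
So 2|y − 9| < ε exactly when |y − 9| < ε/2.
Choosing δ = ε/2 gives |(2y + 12) − 30| = 2|y − 9| < ε whenever |y − 9| < δ.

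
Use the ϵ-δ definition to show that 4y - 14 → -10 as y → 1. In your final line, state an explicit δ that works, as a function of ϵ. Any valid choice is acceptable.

Fix ϵ > 0. We need δ > 0 so that 0 < |y − 1| < δ implies |(4y - 14) + 10| < ϵ.
Since (4y - 14) + 10 = 4(y − 1), we have |(4y - 14) + 10| = 4|y − 1|.
So 4|y − 1| < ϵ exactly when |y − 1| < ϵ/4.
Take δ = ϵ/4. If 0 < |y − 1| < δ then |(4y - 14) + 10| = 4|y − 1| < 4·(ϵ/4) = ϵ.

δ = ϵ/4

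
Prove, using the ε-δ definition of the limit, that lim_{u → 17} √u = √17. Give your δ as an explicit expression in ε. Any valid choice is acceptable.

δ = min(17, √17·ε)

Let ε > 0 be given. We want δ > 0 such that 0 < |u − 17| < δ implies |√u − √17| < ε.
Rationalise: √u − √17 = (u − 17)/(√u + √17), so |√u − √17| = |u − 17|/(√u + √17).
Restrict δ ≤ 17 so that |u − 17| < 17 forces u > 0, and then √u + √17 > √17.
Hence |√u − √17| < |u − 17|/√17, which is < ε once |u − 17| < √17·ε.
Take δ = min(17, √17·ε). If 0 < |u − 17| < δ then u > 0 and |√u − √17| < |u − 17|/√17 < ε.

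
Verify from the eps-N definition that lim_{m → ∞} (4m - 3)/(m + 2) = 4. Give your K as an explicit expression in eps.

Let eps > 0. For m ≥ 1, |(4m - 3)/(m + 2) − 4| = |-11|/((m + 2)) = 11/((m + 2)).
Since m + 2 ≥ m for m ≥ 1, this is ≤ 11/(m) = 11/m.
So |(4m - 3)/(m + 2) − 4| < eps whenever m > 11/eps.
Take K = 11/eps. If m > K then |(4m - 3)/(m + 2) − 4| ≤ 11/m < eps.

K = 11/eps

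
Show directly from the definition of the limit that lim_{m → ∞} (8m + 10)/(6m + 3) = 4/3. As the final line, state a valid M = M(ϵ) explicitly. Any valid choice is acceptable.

Fix ϵ > 0. For m ≥ 1, |(8m + 10)/(6m + 3) − (4/3)| = |36|/(6(6m + 3)) = 36/(6(6m + 3)).
Since 6m + 3 ≥ 6m for m ≥ 1, this is ≤ 36/(6·6m) = 1/m.
So |(8m + 10)/(6m + 3) − (4/3)| < ϵ whenever m > 1/ϵ.
Take M = 1/ϵ. If m > M then |(8m + 10)/(6m + 3) − (4/3)| ≤ 1/m < ϵ.

M = 1/ϵ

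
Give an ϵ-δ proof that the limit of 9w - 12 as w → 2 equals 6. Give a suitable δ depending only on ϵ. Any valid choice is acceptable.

Let ϵ > 0 be given. We need δ > 0 so that 0 < |w − 2| < δ implies |(9w - 12) − 6| < ϵ.
|(9w - 12) − 6| = |9w - 18| = 9|w − 2|.
Thus it suffices that |w − 2| < ϵ/9.
Choosing δ = ϵ/9 gives |(9w - 12) − 6| = 9|w − 2| < ϵ whenever |w − 2| < δ.

δ = ϵ/9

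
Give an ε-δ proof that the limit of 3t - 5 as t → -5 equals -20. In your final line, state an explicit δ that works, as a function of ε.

Suppose ε > 0. We need δ > 0 so that 0 < |t + 5| < δ implies |(3t - 5) + 20| < ε.
Since (3t - 5) + 20 = 3(t + 5), we have |(3t - 5) + 20| = 3|t + 5|.
Thus it suffices that |t + 5| < ε/3.
Choosing δ = ε/3 gives |(3t - 5) + 20| = 3|t + 5| < ε whenever |t + 5| < δ.

δ = ε/3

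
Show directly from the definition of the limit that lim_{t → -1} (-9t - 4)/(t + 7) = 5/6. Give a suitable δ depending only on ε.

δ = min(3, (18/59)ε)

Let ε > 0 be given. We want δ > 0 with 0 < |t + 1| < δ ⇒ |(-9t - 4)/(t + 7) − (5/6)| < ε.
Combining over a common denominator, (-9t - 4)/(t + 7) − (5/6) = [(-9t - 4)·6 − 5·(t + 7)] / [6·(t + 7)] = -59(t + 1) / (6(t + 7)).
So |(-9t - 4)/(t + 7) − (5/6)| = 59|t + 1| / (6·|t + 7|).
Require δ ≤ 3, so |t + 7| ≥ |6| − |t + 1| > 6 − 3 = 3.
Hence |(-9t - 4)/(t + 7) − (5/6)| < 59|t + 1|/(6·3) = (59/18)|t + 1|, which is < ε once |t + 1| < (18/59)ε.
Take δ = min(3, (18/59)ε). Then 0 < |t + 1| < δ forces both bounds, so |(-9t - 4)/(t + 7) − (5/6)| < ε.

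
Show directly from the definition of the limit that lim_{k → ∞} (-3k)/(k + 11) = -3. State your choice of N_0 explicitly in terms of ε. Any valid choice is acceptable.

Let ε > 0 be given. For k ≥ 1, |(-3k)/(k + 11) + 3| = |33|/((k + 11)) = 33/((k + 11)).
Since k + 11 ≥ k for k ≥ 1, this is ≤ 33/(k) = 33/k.
So |(-3k)/(k + 11) + 3| < ε whenever k > 33/ε.
Take N_0 = 33/ε. If k > N_0 then |(-3k)/(k + 11) + 3| ≤ 33/k < ε.

N_0 = 33/ε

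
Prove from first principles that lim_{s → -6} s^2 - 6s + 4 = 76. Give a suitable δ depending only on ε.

δ = min(1, ε/19)

Let ε > 0. We want δ > 0 such that 0 < |s + 6| < δ implies |(s^2 - 6s + 4) − 76| < ε.
(s^2 - 6s + 4) − 76 = s^2 - 6s - 72 = (s + 6)(s - 12).
So |(s^2 - 6s + 4) − 76| = |s + 6|·|s - 12|.
Require δ ≤ 1. Then |s + 6| < 1 gives |s| < 7, and by the triangle inequality |s - 12| ≤ 7 + 12 = 19.
Hence |(s^2 - 6s + 4) − 76| ≤ 19|s + 6| < ε provided |s + 6| < ε/19.
Choosing δ = min(1, ε/19) ensures both conditions, hence |(s^2 - 6s + 4) − 76| < ε.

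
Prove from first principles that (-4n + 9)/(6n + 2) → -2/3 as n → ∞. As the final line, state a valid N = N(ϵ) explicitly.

N = (31/18)/ϵ

Let ϵ > 0. For n ≥ 1, |(-4n + 9)/(6n + 2) + 2/3| = |62|/(6(6n + 2)) = 62/(6(6n + 2)).
Since 6n + 2 ≥ 6n for n ≥ 1, this is ≤ 62/(6·6n) = (31/18)/n.
So |(-4n + 9)/(6n + 2) + 2/3| < ϵ whenever n > (31/18)/ϵ.
Take N = (31/18)/ϵ. If n > N then |(-4n + 9)/(6n + 2) + 2/3| ≤ (31/18)/n < ϵ.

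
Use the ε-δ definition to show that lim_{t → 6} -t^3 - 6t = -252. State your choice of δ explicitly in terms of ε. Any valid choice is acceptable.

Suppose ε > 0. We want δ > 0 such that 0 < |t − 6| < δ implies |(-t^3 - 6t) + 252| < ε.
(-t^3 - 6t) + 252 = -t^3 - 6t + 252 = (t − 6)(-t^2 - 6t - 42).
So |(-t^3 - 6t) + 252| = |t − 6|·|-t^2 - 6t - 42|.
Require δ ≤ 1. Then |t − 6| < 1 gives |t| < 7, and by the triangle inequality |-t^2 - 6t - 42| ≤ 7^2 + 6·7 + 42 = 133.
Hence |(-t^3 - 6t) + 252| ≤ 133|t − 6| < ε provided |t − 6| < ε/133.
Take δ = min(1, ε/133). Then 0 < |t − 6| < δ gives both |t − 6| < 1 and |t − 6| < ε/133, so |(-t^3 - 6t) + 252| < ε.

δ = min(1, ε/133)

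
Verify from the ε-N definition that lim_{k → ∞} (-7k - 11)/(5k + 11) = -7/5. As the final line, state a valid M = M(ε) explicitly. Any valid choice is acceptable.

Let ε > 0 be given. For k ≥ 1, |(-7k - 11)/(5k + 11) + 7/5| = |22|/(5(5k + 11)) = 22/(5(5k + 11)).
Since 5k + 11 ≥ 5k for k ≥ 1, this is ≤ 22/(5·5k) = (22/25)/k.
So |(-7k - 11)/(5k + 11) + 7/5| < ε whenever k > (22/25)/ε.
Take M = (22/25)/ε. If k > M then |(-7k - 11)/(5k + 11) + 7/5| ≤ (22/25)/k < ε.

M = (22/25)/ε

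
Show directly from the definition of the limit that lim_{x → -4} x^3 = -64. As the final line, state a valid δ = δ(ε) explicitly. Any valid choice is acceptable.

Let ε > 0. We seek δ > 0 with 0 < |x + 4| < δ ⇒ |x^3 + 64| < ε.
Factor: x^3 + 64 = (x + 4)(x^2 - 4x + 16), so |x^3 + 64| = |x + 4|·|x^2 - 4x + 16|.
Restrict δ ≤ 2. Then |x + 4| < 2 gives |x| < 6, so by the triangle inequality |x^2 - 4x + 16| ≤ 6^2 + 4·6 + 16 = 76.
Hence |x^3 + 64| ≤ 76|x + 4|, which is < ε once |x + 4| < ε/76.
Take δ = min(2, ε/76). If 0 < |x + 4| < δ then both bounds hold and |x^3 + 64| ≤ 76|x + 4| < 76·(ε/76) = ε.

δ = min(2, ε/76)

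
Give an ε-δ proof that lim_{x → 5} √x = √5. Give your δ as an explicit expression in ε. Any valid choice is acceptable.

δ = min(5, √5·ε)

Fix ε > 0. We want δ > 0 such that 0 < |x − 5| < δ implies |√x − √5| < ε.
Rationalise: √x − √5 = (x − 5)/(√x + √5), so |√x − √5| = |x − 5|/(√x + √5).
Restrict δ ≤ 5 so that |x − 5| < 5 forces x > 0, and then √x + √5 > √5.
Hence |√x − √5| < |x − 5|/√5, which is < ε once |x − 5| < √5·ε.
Take δ = min(5, √5·ε). If 0 < |x − 5| < δ then x > 0 and |√x − √5| < |x − 5|/√5 < ε.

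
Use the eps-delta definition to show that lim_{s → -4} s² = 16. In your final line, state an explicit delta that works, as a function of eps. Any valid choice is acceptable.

Fix eps > 0. We seek delta > 0 with 0 < |s + 4| < delta ⇒ |s² − 16| < eps.
Factor: s² − 16 = (s + 4)(s - 4), so |s² − 16| = |s + 4|·|s - 4|.
Impose delta ≤ 1 so that |s| < 5; then |s - 4| ≤ 9.
Hence |s² − 16| ≤ 9|s + 4|, which is < eps once |s + 4| < eps/9.
Take delta = min(1, eps/9). If 0 < |s + 4| < delta then both bounds hold and |s² − 16| ≤ 9|s + 4| < 9·(eps/9) = eps.

delta = min(1, eps/9)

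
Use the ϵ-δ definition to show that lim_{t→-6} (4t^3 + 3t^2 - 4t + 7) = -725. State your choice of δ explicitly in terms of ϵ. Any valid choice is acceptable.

Fix ϵ > 0. We want δ > 0 such that 0 < |t + 6| < δ implies |(4t^3 + 3t^2 - 4t + 7) + 725| < ϵ.
(4t^3 + 3t^2 - 4t + 7) + 725 = 4t^3 + 3t^2 - 4t + 732 = (t + 6)(4t^2 - 21t + 122).
So |(4t^3 + 3t^2 - 4t + 7) + 725| = |t + 6|·|4t^2 - 21t + 122|.
Require δ ≤ 1. Then |t + 6| < 1 gives |t| < 7, and by the triangle inequality |4t^2 - 21t + 122| ≤ 4·7^2 + 21·7 + 122 = 465.
Hence |(4t^3 + 3t^2 - 4t + 7) + 725| ≤ 465|t + 6| < ϵ provided |t + 6| < ϵ/465.
Choosing δ = min(1, ϵ/465) ensures both conditions, hence |(4t^3 + 3t^2 - 4t + 7) + 725| < ϵ.

δ = min(1, ϵ/465)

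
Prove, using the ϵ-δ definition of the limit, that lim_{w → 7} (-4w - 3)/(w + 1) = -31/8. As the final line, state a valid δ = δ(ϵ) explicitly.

δ = min(4, 32ϵ)

Let ϵ > 0. We want δ > 0 with 0 < |w − 7| < δ ⇒ |(-4w - 3)/(w + 1) + 31/8| < ϵ.
Combining over a common denominator, (-4w - 3)/(w + 1) + 31/8 = [(-4w - 3)·8 − (-31)·(w + 1)] / [8·(w + 1)] = -1(w − 7) / (8(w + 1)).
So |(-4w - 3)/(w + 1) + 31/8| = |w − 7| / (8·|w + 1|).
Restrict δ ≤ 4. Then |w − 7| < 4 gives |w + 1| = |(w − 7) + 8| ≥ 8 − 4 = 4.
Hence |(-4w - 3)/(w + 1) + 31/8| < |w − 7|/(8·4) = (1/32)|w − 7|, which is < ϵ once |w − 7| < 32ϵ.
Take δ = min(4, 32ϵ). Then 0 < |w − 7| < δ forces both bounds, so |(-4w - 3)/(w + 1) + 31/8| < ϵ.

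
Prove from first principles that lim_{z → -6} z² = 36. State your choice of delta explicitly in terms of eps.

Suppose eps > 0. We seek delta > 0 with 0 < |z + 6| < delta ⇒ |z² − 36| < eps.
Factor: z² − 36 = (z + 6)(z - 6), so |z² − 36| = |z + 6|·|z - 6|.
Restrict delta ≤ 2. Then |z + 6| < 2 gives |z| < 8, so by the triangle inequality |z - 6| ≤ 8 + 6 = 14.
Hence |z² − 36| ≤ 14|z + 6|, which is < eps once |z + 6| < eps/14.
Take delta = min(2, eps/14). If 0 < |z + 6| < delta then both bounds hold and |z² − 36| ≤ 14|z + 6| < 14·(eps/14) = eps.

delta = min(2, eps/14)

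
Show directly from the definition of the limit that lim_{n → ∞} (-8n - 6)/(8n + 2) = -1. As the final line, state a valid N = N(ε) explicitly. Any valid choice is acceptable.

N = (1/2)/ε

Suppose ε > 0. For n ≥ 1, |(-8n - 6)/(8n + 2) + 1| = |-32|/(8(8n + 2)) = 32/(8(8n + 2)).
Since 8n + 2 ≥ 8n for n ≥ 1, this is ≤ 32/(8·8n) = (1/2)/n.
So |(-8n - 6)/(8n + 2) + 1| < ε whenever n > (1/2)/ε.
Take N = (1/2)/ε. If n > N then |(-8n - 6)/(8n + 2) + 1| ≤ (1/2)/n < ε.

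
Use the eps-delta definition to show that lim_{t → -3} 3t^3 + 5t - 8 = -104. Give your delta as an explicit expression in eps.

delta = min(1, eps/116)

Suppose eps > 0. We want delta > 0 such that 0 < |t + 3| < delta implies |(3t^3 + 5t - 8) + 104| < eps.
(3t^3 + 5t - 8) + 104 = 3t^3 + 5t + 96 = (t + 3)(3t^2 - 9t + 32).
So |(3t^3 + 5t - 8) + 104| = |t + 3|·|3t^2 - 9t + 32|.
Require delta ≤ 1. Then |t + 3| < 1 gives |t| < 4, and by the triangle inequality |3t^2 - 9t + 32| ≤ 3·4^2 + 9·4 + 32 = 116.
Hence |(3t^3 + 5t - 8) + 104| ≤ 116|t + 3| < eps provided |t + 3| < eps/116.
Choosing delta = min(1, eps/116) ensures both conditions, hence |(3t^3 + 5t - 8) + 104| < eps.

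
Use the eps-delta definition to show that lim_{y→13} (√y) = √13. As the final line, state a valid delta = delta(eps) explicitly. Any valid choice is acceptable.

Fix eps > 0. We want delta > 0 such that 0 < |y − 13| < delta implies |√y − √13| < eps.
Rationalise: √y − √13 = (y − 13)/(√y + √13), so |√y − √13| = |y − 13|/(√y + √13).
Restrict delta ≤ 13 so that |y − 13| < 13 forces y > 0, and then √y + √13 > √13.
Hence |√y − √13| < |y − 13|/√13, which is < eps once |y − 13| < √13·eps.
Take delta = min(13, √13·eps). If 0 < |y − 13| < delta then y > 0 and |√y − √13| < |y − 13|/√13 < eps.

delta = min(13, √13·eps)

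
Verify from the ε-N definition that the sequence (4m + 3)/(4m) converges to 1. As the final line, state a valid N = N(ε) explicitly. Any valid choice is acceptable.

N = (3/4)/ε

Let ε > 0 be given. For m ≥ 1, |(4m + 3)/(4m) − 1| = |12|/(4(4m)) = 12/(4(4m)).
Since 4m ≥ 4m for m ≥ 1, this is ≤ 12/(4·4m) = (3/4)/m.
So |(4m + 3)/(4m) − 1| < ε whenever m > (3/4)/ε.
Take N = (3/4)/ε. If m > N then |(4m + 3)/(4m) − 1| ≤ (3/4)/m < ε.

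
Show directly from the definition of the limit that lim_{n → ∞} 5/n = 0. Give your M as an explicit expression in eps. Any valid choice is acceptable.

M = 5/eps

Fix eps > 0. For n ≥ 1, |5/n − 0| = 5/(n) ≤ 5/n.
We need 5/n < eps, i.e. n > 5/eps.
Take M = 5/eps. If n > M then |5/n| ≤ 5/n < eps.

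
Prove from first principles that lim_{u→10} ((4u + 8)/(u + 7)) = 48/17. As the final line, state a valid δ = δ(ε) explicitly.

Fix ε > 0. We want δ > 0 with 0 < |u − 10| < δ ⇒ |(4u + 8)/(u + 7) − (48/17)| < ε.
Combining over a common denominator, (4u + 8)/(u + 7) − (48/17) = [(4u + 8)·17 − 48·(u + 7)] / [17·(u + 7)] = 20(u − 10) / (17(u + 7)).
So |(4u + 8)/(u + 7) − (48/17)| = 20|u − 10| / (17·|u + 7|).
Restrict δ ≤ 17/2. Then |u − 10| < 17/2 gives |u + 7| = |(u − 10) + 17| ≥ 17 − 17/2 = 17/2.
Hence |(4u + 8)/(u + 7) − (48/17)| < 20|u − 10|/(17·(17/2)) = (40/289)|u − 10|, which is < ε once |u − 10| < (289/40)ε.
Take δ = min(17/2, (289/40)ε). Then 0 < |u − 10| < δ forces both bounds, so |(4u + 8)/(u + 7) − (48/17)| < ε.

δ = min(17/2, (289/40)ε)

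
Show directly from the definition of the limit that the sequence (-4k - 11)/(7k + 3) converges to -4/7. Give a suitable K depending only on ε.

K = (65/49)/ε

Suppose ε > 0. For k ≥ 1, |(-4k - 11)/(7k + 3) + 4/7| = |-65|/(7(7k + 3)) = 65/(7(7k + 3)).
Since 7k + 3 ≥ 7k for k ≥ 1, this is ≤ 65/(7·7k) = (65/49)/k.
So |(-4k - 11)/(7k + 3) + 4/7| < ε whenever k > (65/49)/ε.
Take K = (65/49)/ε. If k > K then |(-4k - 11)/(7k + 3) + 4/7| ≤ (65/49)/k < ε.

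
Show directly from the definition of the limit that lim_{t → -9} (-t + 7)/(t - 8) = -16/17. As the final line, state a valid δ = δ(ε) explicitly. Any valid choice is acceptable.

δ = min(17/2, (289/2)ε)

Let ε > 0 be given. We want δ > 0 with 0 < |t + 9| < δ ⇒ |(-t + 7)/(t - 8) + 16/17| < ε.
Combining over a common denominator, (-t + 7)/(t - 8) + 16/17 = [(-t + 7)·(-17) − 16·(t - 8)] / [(-17)·(t - 8)] = 1(t + 9) / ((-17)(t - 8)).
So |(-t + 7)/(t - 8) + 16/17| = |t + 9| / (17·|t − 8|).
Restrict δ ≤ 17/2. Then |t + 9| < 17/2 gives |t − 8| = |(t + 9) + (-17)| ≥ 17 − 17/2 = 17/2.
Hence |(-t + 7)/(t - 8) + 16/17| < |t + 9|/(17·(17/2)) = (2/289)|t + 9|, which is < ε once |t + 9| < (289/2)ε.
Take δ = min(17/2, (289/2)ε). Then 0 < |t + 9| < δ forces both bounds, so |(-t + 7)/(t - 8) + 16/17| < ε.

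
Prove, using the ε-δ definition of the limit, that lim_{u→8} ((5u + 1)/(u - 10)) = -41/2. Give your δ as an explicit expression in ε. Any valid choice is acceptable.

Let ε > 0. We want δ > 0 with 0 < |u − 8| < δ ⇒ |(5u + 1)/(u - 10) + 41/2| < ε.
Combining over a common denominator, (5u + 1)/(u - 10) + 41/2 = [(5u + 1)·(-2) − 41·(u - 10)] / [(-2)·(u - 10)] = -51(u − 8) / ((-2)(u - 10)).
So |(5u + 1)/(u - 10) + 41/2| = 51|u − 8| / (2·|u − 10|).
Restrict δ ≤ 1. Then |u − 8| < 1 gives |u − 10| = |(u − 8) + (-2)| ≥ 2 − 1 = 1.
Hence |(5u + 1)/(u - 10) + 41/2| < 51|u − 8|/(2·1) = (51/2)|u − 8|, which is < ε once |u − 8| < (2/51)ε.
Take δ = min(1, (2/51)ε). Then 0 < |u − 8| < δ forces both bounds, so |(5u + 1)/(u - 10) + 41/2| < ε.

δ = min(1, (2/51)ε)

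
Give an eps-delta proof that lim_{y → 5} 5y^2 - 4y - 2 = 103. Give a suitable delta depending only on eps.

Fix eps > 0. We want delta > 0 such that 0 < |y − 5| < delta implies |(5y^2 - 4y - 2) − 103| < eps.
(5y^2 - 4y - 2) − 103 = 5y^2 - 4y - 105 = (y − 5)(5y + 21).
So |(5y^2 - 4y - 2) − 103| = |y − 5|·|5y + 21|.
Require delta ≤ 2. Then |y − 5| < 2 gives |y| < 7, and by the triangle inequality |5y + 21| ≤ 5·7 + 21 = 56.
Hence |(5y^2 - 4y - 2) − 103| ≤ 56|y − 5| < eps provided |y − 5| < eps/56.
Take delta = min(2, eps/56). Then 0 < |y − 5| < delta gives both |y − 5| < 2 and |y − 5| < eps/56, so |(5y^2 - 4y - 2) − 103| < eps.

delta = min(2, eps/56)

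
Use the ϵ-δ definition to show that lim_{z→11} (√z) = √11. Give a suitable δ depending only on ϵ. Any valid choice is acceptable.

δ = min(11, √11·ϵ)

Fix ϵ > 0. We want δ > 0 such that 0 < |z − 11| < δ implies |√z − √11| < ϵ.
Rationalise: √z − √11 = (z − 11)/(√z + √11), so |√z − √11| = |z − 11|/(√z + √11).
Restrict δ ≤ 11 so that |z − 11| < 11 forces z > 0, and then √z + √11 > √11.
Hence |√z − √11| < |z − 11|/√11, which is < ϵ once |z − 11| < √11·ϵ.
Take δ = min(11, √11·ϵ). If 0 < |z − 11| < δ then z > 0 and |√z − √11| < |z − 11|/√11 < ϵ.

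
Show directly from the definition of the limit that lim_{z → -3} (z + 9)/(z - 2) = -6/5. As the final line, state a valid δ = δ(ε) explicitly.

Let ε > 0. We want δ > 0 with 0 < |z + 3| < δ ⇒ |(z + 9)/(z - 2) + 6/5| < ε.
Combining over a common denominator, (z + 9)/(z - 2) + 6/5 = [(z + 9)·(-5) − 6·(z - 2)] / [(-5)·(z - 2)] = -11(z + 3) / ((-5)(z - 2)).
So |(z + 9)/(z - 2) + 6/5| = 11|z + 3| / (5·|z − 2|).
Require δ ≤ 5/2, so |z − 2| ≥ |-5| − |z + 3| > 5 − 5/2 = 5/2.
Hence |(z + 9)/(z - 2) + 6/5| < 11|z + 3|/(5·(5/2)) = (22/25)|z + 3|, which is < ε once |z + 3| < (25/22)ε.
Take δ = min(5/2, (25/22)ε). Then 0 < |z + 3| < δ forces both bounds, so |(z + 9)/(z - 2) + 6/5| < ε.

δ = min(5/2, (25/22)ε)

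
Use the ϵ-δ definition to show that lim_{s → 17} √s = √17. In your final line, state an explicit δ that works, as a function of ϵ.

δ = min(17, √17·ϵ)

Let ϵ > 0 be given. We want δ > 0 such that 0 < |s − 17| < δ implies |√s − √17| < ϵ.
Multiplying by the conjugate, |√s − √17| = |s − 17|/(√s + √17).
Restrict δ ≤ 17 so that |s − 17| < 17 forces s > 0, and then √s + √17 > √17.
Hence |√s − √17| < |s − 17|/√17, which is < ϵ once |s − 17| < √17·ϵ.
Take δ = min(17, √17·ϵ). If 0 < |s − 17| < δ then s > 0 and |√s − √17| < |s − 17|/√17 < ϵ.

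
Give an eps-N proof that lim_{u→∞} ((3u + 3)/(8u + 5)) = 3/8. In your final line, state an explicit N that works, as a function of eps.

Let eps > 0. We seek N > 0 such that u > N implies |(3u + 3)/(8u + 5) − (3/8)| < eps.
(3u + 3)/(8u + 5) − (3/8) = (8(3u + 3) − 3(8u + 5)) / (8(8u + 5)) = 9/(8(8u + 5)).
For u > 0 we have 8u + 5 > 8u, so |(3u + 3)/(8u + 5) − (3/8)| = 9/(8(8u + 5)) < 9/(8·8u) = (9/64)/u.
Thus |(3u + 3)/(8u + 5) − (3/8)| < eps whenever u > (9/64)/eps.
Take N = (9/64)/eps. If u > N then |(3u + 3)/(8u + 5) − (3/8)| < (9/64)/u < eps.

N = (9/64)/eps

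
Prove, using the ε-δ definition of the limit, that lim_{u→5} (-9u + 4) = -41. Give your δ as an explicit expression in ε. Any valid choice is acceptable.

δ = ε/9

Fix ε > 0. We need δ > 0 so that 0 < |u − 5| < δ implies |(-9u + 4) + 41| < ε.
|(-9u + 4) + 41| = |-9u + 45| = 9|u − 5|.
Thus it suffices that |u − 5| < ε/9.
Take δ = ε/9. If 0 < |u − 5| < δ then |(-9u + 4) + 41| = 9|u − 5| < 9·(ε/9) = ε.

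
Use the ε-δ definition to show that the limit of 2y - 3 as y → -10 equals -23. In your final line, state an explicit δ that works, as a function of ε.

Let ε > 0. We need δ > 0 so that 0 < |y + 10| < δ implies |(2y - 3) + 23| < ε.
Since (2y - 3) + 23 = 2(y + 10), we have |(2y - 3) + 23| = 2|y + 10|.
Thus it suffices that |y + 10| < ε/2.
Take δ = ε/2. If 0 < |y + 10| < δ then |(2y - 3) + 23| = 2|y + 10| < 2·(ε/2) = ε.

δ = ε/2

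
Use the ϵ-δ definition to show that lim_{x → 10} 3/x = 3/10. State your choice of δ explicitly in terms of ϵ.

Fix ϵ > 0. We seek δ > 0 such that 0 < |x − 10| < δ implies |3/x − (3/10)| < ϵ.
|3/x − (3/10)| = 3·|10 − x|/(10·|x|) = 3|x − 10|/(10|x|).
Restrict δ ≤ 5. Then |x − 10| < 5 gives |x| > 5, so 10|x| > 50.
Then |3/x − (3/10)| < 3|x − 10|/50, which is < ϵ when |x − 10| < (50/3)ϵ.
Take δ = min(5, (50/3)ϵ). Then 0 < |x − 10| < δ gives both |x − 10| < 5 and |x − 10| < (50/3)ϵ, so |3/x − (3/10)| < ϵ.

δ = min(5, (50/3)ϵ)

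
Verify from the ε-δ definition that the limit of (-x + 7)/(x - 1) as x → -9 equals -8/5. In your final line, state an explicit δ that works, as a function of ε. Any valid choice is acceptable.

Let ε > 0 be given. We want δ > 0 with 0 < |x + 9| < δ ⇒ |(-x + 7)/(x - 1) + 8/5| < ε.
Combining over a common denominator, (-x + 7)/(x - 1) + 8/5 = [(-x + 7)·(-10) − 16·(x - 1)] / [(-10)·(x - 1)] = -6(x + 9) / ((-10)(x - 1)).
So |(-x + 7)/(x - 1) + 8/5| = 6|x + 9| / (10·|x − 1|).
Restrict δ ≤ 5. Then |x + 9| < 5 gives |x − 1| = |(x + 9) + (-10)| ≥ 10 − 5 = 5.
Hence |(-x + 7)/(x - 1) + 8/5| < 6|x + 9|/(10·5) = (3/25)|x + 9|, which is < ε once |x + 9| < (25/3)ε.
Take δ = min(5, (25/3)ε). Then 0 < |x + 9| < δ forces both bounds, so |(-x + 7)/(x - 1) + 8/5| < ε.

δ = min(5, (25/3)ε)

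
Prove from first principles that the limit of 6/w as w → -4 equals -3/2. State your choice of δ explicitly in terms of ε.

δ = min(2, (4/3)ε)

Let ε > 0 be given. We seek δ > 0 such that 0 < |w + 4| < δ implies |6/w + 3/2| < ε.
|6/w + 3/2| = 6·|-4 − w|/(4·|w|) = 6|w + 4|/(4|w|).
Require δ ≤ 2 so that |w| > 4 − 2 = 2, hence 4|w| > 8.
Then |6/w + 3/2| < 6|w + 4|/8, which is < ε when |w + 4| < (4/3)ε.
Take δ = min(2, (4/3)ε). Then 0 < |w + 4| < δ gives both |w + 4| < 2 and |w + 4| < (4/3)ε, so |6/w + 3/2| < ε.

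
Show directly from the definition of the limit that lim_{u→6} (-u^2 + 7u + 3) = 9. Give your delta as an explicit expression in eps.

delta = min(1, eps/8)

Suppose eps > 0. We want delta > 0 such that 0 < |u − 6| < delta implies |(-u^2 + 7u + 3) − 9| < eps.
(-u^2 + 7u + 3) − 9 = -u^2 + 7u - 6 = (u − 6)(-u + 1).
So |(-u^2 + 7u + 3) − 9| = |u − 6|·|-u + 1|.
Require delta ≤ 1. Then |u − 6| < 1 gives |u| < 7, and by the triangle inequality |-u + 1| ≤ 7 + 1 = 8.
Hence |(-u^2 + 7u + 3) − 9| ≤ 8|u − 6| < eps provided |u − 6| < eps/8.
Choosing delta = min(1, eps/8) ensures both conditions, hence |(-u^2 + 7u + 3) − 9| < eps.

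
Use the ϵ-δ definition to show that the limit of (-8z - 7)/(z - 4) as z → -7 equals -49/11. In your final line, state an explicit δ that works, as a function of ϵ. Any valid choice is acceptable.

Fix ϵ > 0. We want δ > 0 with 0 < |z + 7| < δ ⇒ |(-8z - 7)/(z - 4) + 49/11| < ϵ.
Combining over a common denominator, (-8z - 7)/(z - 4) + 49/11 = [(-8z - 7)·(-11) − 49·(z - 4)] / [(-11)·(z - 4)] = 39(z + 7) / ((-11)(z - 4)).
So |(-8z - 7)/(z - 4) + 49/11| = 39|z + 7| / (11·|z − 4|).
Restrict δ ≤ 11/2. Then |z + 7| < 11/2 gives |z − 4| = |(z + 7) + (-11)| ≥ 11 − 11/2 = 11/2.
Hence |(-8z - 7)/(z - 4) + 49/11| < 39|z + 7|/(11·(11/2)) = (78/121)|z + 7|, which is < ϵ once |z + 7| < (121/78)ϵ.
Take δ = min(11/2, (121/78)ϵ). Then 0 < |z + 7| < δ forces both bounds, so |(-8z - 7)/(z - 4) + 49/11| < ϵ.

δ = min(11/2, (121/78)ϵ)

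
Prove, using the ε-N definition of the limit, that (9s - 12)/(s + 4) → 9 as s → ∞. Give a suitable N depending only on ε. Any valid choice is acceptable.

Let ε > 0 be given. We seek N > 0 such that s > N implies |(9s - 12)/(s + 4) − 9| < ε.
(9s - 12)/(s + 4) − 9 = ((9s - 12) − 9(s + 4)) / ((s + 4)) = -48/((s + 4)).
For s > 0 we have s + 4 > s, so |(9s - 12)/(s + 4) − 9| = 48/((s + 4)) < 48/(s) = 48/s.
Thus |(9s - 12)/(s + 4) − 9| < ε whenever s > 48/ε.
Take N = 48/ε. If s > N then |(9s - 12)/(s + 4) − 9| < 48/s < ε.

N = 48/ε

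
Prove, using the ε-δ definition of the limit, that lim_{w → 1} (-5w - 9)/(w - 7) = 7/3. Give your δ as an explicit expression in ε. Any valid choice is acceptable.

Fix ε > 0. We want δ > 0 with 0 < |w − 1| < δ ⇒ |(-5w - 9)/(w - 7) − (7/3)| < ε.
Combining over a common denominator, (-5w - 9)/(w - 7) − (7/3) = [(-5w - 9)·(-6) − (-14)·(w - 7)] / [(-6)·(w - 7)] = 44(w − 1) / ((-6)(w - 7)).
So |(-5w - 9)/(w - 7) − (7/3)| = 44|w − 1| / (6·|w − 7|).
Require δ ≤ 3, so |w − 7| ≥ |-6| − |w − 1| > 6 − 3 = 3.
Hence |(-5w - 9)/(w - 7) − (7/3)| < 44|w − 1|/(6·3) = (22/9)|w − 1|, which is < ε once |w − 1| < (9/22)ε.
Take δ = min(3, (9/22)ε). Then 0 < |w − 1| < δ forces both bounds, so |(-5w - 9)/(w - 7) − (7/3)| < ε.

δ = min(3, (9/22)ε)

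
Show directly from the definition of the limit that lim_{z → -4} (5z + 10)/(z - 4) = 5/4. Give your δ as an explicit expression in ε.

δ = min(4, (16/15)ε)

Fix ε > 0. We want δ > 0 with 0 < |z + 4| < δ ⇒ |(5z + 10)/(z - 4) − (5/4)| < ε.
Combining over a common denominator, (5z + 10)/(z - 4) − (5/4) = [(5z + 10)·(-8) − (-10)·(z - 4)] / [(-8)·(z - 4)] = -30(z + 4) / ((-8)(z - 4)).
So |(5z + 10)/(z - 4) − (5/4)| = 30|z + 4| / (8·|z − 4|).
Require δ ≤ 4, so |z − 4| ≥ |-8| − |z + 4| > 8 − 4 = 4.
Hence |(5z + 10)/(z - 4) − (5/4)| < 30|z + 4|/(8·4) = (15/16)|z + 4|, which is < ε once |z + 4| < (16/15)ε.
Take δ = min(4, (16/15)ε). Then 0 < |z + 4| < δ forces both bounds, so |(5z + 10)/(z - 4) − (5/4)| < ε.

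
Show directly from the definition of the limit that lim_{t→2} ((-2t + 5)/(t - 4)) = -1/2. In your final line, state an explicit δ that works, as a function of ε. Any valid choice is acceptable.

Suppose ε > 0. We want δ > 0 with 0 < |t − 2| < δ ⇒ |(-2t + 5)/(t - 4) + 1/2| < ε.
Combining over a common denominator, (-2t + 5)/(t - 4) + 1/2 = [(-2t + 5)·(-2) − 1·(t - 4)] / [(-2)·(t - 4)] = 3(t − 2) / ((-2)(t - 4)).
So |(-2t + 5)/(t - 4) + 1/2| = 3|t − 2| / (2·|t − 4|).
Require δ ≤ 1, so |t − 4| ≥ |-2| − |t − 2| > 2 − 1 = 1.
Hence |(-2t + 5)/(t - 4) + 1/2| < 3|t − 2|/(2·1) = (3/2)|t − 2|, which is < ε once |t − 2| < (2/3)ε.
Take δ = min(1, (2/3)ε). Then 0 < |t − 2| < δ forces both bounds, so |(-2t + 5)/(t - 4) + 1/2| < ε.

δ = min(1, (2/3)ε)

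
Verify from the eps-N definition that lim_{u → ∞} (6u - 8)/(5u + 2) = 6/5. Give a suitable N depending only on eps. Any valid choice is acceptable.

N = (52/25)/eps

Let eps > 0 be given. We seek N > 0 such that u > N implies |(6u - 8)/(5u + 2) − (6/5)| < eps.
(6u - 8)/(5u + 2) − (6/5) = (5(6u - 8) − 6(5u + 2)) / (5(5u + 2)) = -52/(5(5u + 2)).
For u > 0 we have 5u + 2 > 5u, so |(6u - 8)/(5u + 2) − (6/5)| = 52/(5(5u + 2)) < 52/(5·5u) = (52/25)/u.
Thus |(6u - 8)/(5u + 2) − (6/5)| < eps whenever u > (52/25)/eps.
Take N = (52/25)/eps. If u > N then |(6u - 8)/(5u + 2) − (6/5)| < (52/25)/u < eps.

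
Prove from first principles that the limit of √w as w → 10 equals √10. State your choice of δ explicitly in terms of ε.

δ = min(10, √10·ε)

Fix ε > 0. We want δ > 0 such that 0 < |w − 10| < δ implies |√w − √10| < ε.
Multiplying by the conjugate, |√w − √10| = |w − 10|/(√w + √10).
Restrict δ ≤ 10 so that |w − 10| < 10 forces w > 0, and then √w + √10 > √10.
Hence |√w − √10| < |w − 10|/√10, which is < ε once |w − 10| < √10·ε.
Take δ = min(10, √10·ε). If 0 < |w − 10| < δ then w > 0 and |√w − √10| < |w − 10|/√10 < ε.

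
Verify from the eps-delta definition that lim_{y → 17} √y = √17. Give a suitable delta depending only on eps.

delta = min(17, √17·eps)

Fix eps > 0. We want delta > 0 such that 0 < |y − 17| < delta implies |√y − √17| < eps.
Multiplying by the conjugate, |√y − √17| = |y − 17|/(√y + √17).
Restrict delta ≤ 17 so that |y − 17| < 17 forces y > 0, and then √y + √17 > √17.
Hence |√y − √17| < |y − 17|/√17, which is < eps once |y − 17| < √17·eps.
Take delta = min(17, √17·eps). If 0 < |y − 17| < delta then y > 0 and |√y − √17| < |y − 17|/√17 < eps.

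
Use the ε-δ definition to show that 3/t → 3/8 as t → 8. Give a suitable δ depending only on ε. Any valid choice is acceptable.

δ = min(4, (32/3)ε)

Let ε > 0. We seek δ > 0 such that 0 < |t − 8| < δ implies |3/t − (3/8)| < ε.
|3/t − (3/8)| = 3·|8 − t|/(8·|t|) = 3|t − 8|/(8|t|).
Require δ ≤ 4 so that |t| > 8 − 4 = 4, hence 8|t| > 32.
Then |3/t − (3/8)| < 3|t − 8|/32, which is < ε when |t − 8| < (32/3)ε.
Take δ = min(4, (32/3)ε). Then 0 < |t − 8| < δ gives both |t − 8| < 4 and |t − 8| < (32/3)ε, so |3/t − (3/8)| < ε.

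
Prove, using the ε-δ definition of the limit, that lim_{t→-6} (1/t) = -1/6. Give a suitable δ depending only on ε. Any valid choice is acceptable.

δ = min(3, 18ε)

Suppose ε > 0. We seek δ > 0 such that 0 < |t + 6| < δ implies |1/t + 1/6| < ε.
|1/t + 1/6| = |-6 − t|/(6·|t|) = |t + 6|/(6|t|).
Restrict δ ≤ 3. Then |t + 6| < 3 gives |t| > 3, so 6|t| > 18.
Then |1/t + 1/6| < |t + 6|/18, which is < ε when |t + 6| < 18ε.
Take δ = min(3, 18ε). Then 0 < |t + 6| < δ gives both |t + 6| < 3 and |t + 6| < 18ε, so |1/t + 1/6| < ε.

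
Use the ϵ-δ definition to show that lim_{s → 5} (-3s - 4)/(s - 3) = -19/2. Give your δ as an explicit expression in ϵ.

Fix ϵ > 0. We want δ > 0 with 0 < |s − 5| < δ ⇒ |(-3s - 4)/(s - 3) + 19/2| < ϵ.
Combining over a common denominator, (-3s - 4)/(s - 3) + 19/2 = [(-3s - 4)·2 − (-19)·(s - 3)] / [2·(s - 3)] = 13(s − 5) / (2(s - 3)).
So |(-3s - 4)/(s - 3) + 19/2| = 13|s − 5| / (2·|s − 3|).
Require δ ≤ 1, so |s − 3| ≥ |2| − |s − 5| > 2 − 1 = 1.
Hence |(-3s - 4)/(s - 3) + 19/2| < 13|s − 5|/(2·1) = (13/2)|s − 5|, which is < ϵ once |s − 5| < (2/13)ϵ.
Take δ = min(1, (2/13)ϵ). Then 0 < |s − 5| < δ forces both bounds, so |(-3s - 4)/(s - 3) + 19/2| < ϵ.

δ = min(1, (2/13)ϵ)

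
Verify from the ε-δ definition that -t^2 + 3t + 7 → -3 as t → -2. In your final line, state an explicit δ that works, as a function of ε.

δ = min(2, ε/9)

Suppose ε > 0. We want δ > 0 such that 0 < |t + 2| < δ implies |(-t^2 + 3t + 7) + 3| < ε.
(-t^2 + 3t + 7) + 3 = -t^2 + 3t + 10 = (t + 2)(-t + 5).
So |(-t^2 + 3t + 7) + 3| = |t + 2|·|-t + 5|.
Assume first that |t + 2| < 2, so |t| < 4. Then |-t + 5| ≤ 4 + 5 = 9.
Hence |(-t^2 + 3t + 7) + 3| ≤ 9|t + 2| < ε provided |t + 2| < ε/9.
Choosing δ = min(2, ε/9) ensures both conditions, hence |(-t^2 + 3t + 7) + 3| < ε.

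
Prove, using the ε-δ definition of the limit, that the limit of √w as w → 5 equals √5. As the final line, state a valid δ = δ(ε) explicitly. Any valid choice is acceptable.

Let ε > 0. We want δ > 0 such that 0 < |w − 5| < δ implies |√w − √5| < ε.
Rationalise: √w − √5 = (w − 5)/(√w + √5), so |√w − √5| = |w − 5|/(√w + √5).
Restrict δ ≤ 5 so that |w − 5| < 5 forces w > 0, and then √w + √5 > √5.
Hence |√w − √5| < |w − 5|/√5, which is < ε once |w − 5| < √5·ε.
Take δ = min(5, √5·ε). If 0 < |w − 5| < δ then w > 0 and |√w − √5| < |w − 5|/√5 < ε.

δ = min(5, √5·ε)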